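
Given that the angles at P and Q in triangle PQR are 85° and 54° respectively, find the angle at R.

The interior angles sum to 180°: angle R = 180 - 85 - 54 = 41°.
The triangle is acute (angles 85°, 54°, 41°).

41 degrees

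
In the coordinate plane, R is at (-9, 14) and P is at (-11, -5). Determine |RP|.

d = sqrt((-11 - -9)^2 + (-5 - 14)^2)
d = sqrt(-2^2 + -19^2)
d = sqrt(4 + 361)
d = sqrt(365)

sqrt(365)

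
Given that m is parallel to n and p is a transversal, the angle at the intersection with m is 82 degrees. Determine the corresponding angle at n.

When a transversal crosses parallel lines, angles in the same position at each intersection are called corresponding angles.
These are always equal, so the answer is 82 degrees.

82 degrees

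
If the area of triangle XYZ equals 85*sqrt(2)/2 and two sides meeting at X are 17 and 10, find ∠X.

Area = (1/2) * a * b * sin(C)
sin(C) = 2 * Area / (a * b)
sin(C) = 2 * 85*sqrt(2)/2 / (17 * 10)
sin(C) = sqrt(2)/2
C = arcsin(sqrt(2)/2) = 45°
Since sin(180° - C) = sin(C), the obtuse angle 135° gives the same area, so C = 45° or C = 135°.

45° or 135°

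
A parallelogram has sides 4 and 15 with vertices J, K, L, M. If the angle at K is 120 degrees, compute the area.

Area = a * b * sin(theta)
Area = 4 * 15 * sin(120 degrees)
Area = 60 * sqrt(3)/2
Area = 30*sqrt(3)

30*sqrt(3)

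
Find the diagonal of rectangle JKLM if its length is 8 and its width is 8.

d = sqrt(8^2 + 8^2) = sqrt(128) = 8*sqrt(2)

8*sqrt(2)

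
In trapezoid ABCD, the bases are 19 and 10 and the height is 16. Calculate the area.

A trapezoid's area equals the midsegment times the height.
The midsegment is (19 + 10) / 2 = 29/2.
Area = 29/2 * 16 = 232.

232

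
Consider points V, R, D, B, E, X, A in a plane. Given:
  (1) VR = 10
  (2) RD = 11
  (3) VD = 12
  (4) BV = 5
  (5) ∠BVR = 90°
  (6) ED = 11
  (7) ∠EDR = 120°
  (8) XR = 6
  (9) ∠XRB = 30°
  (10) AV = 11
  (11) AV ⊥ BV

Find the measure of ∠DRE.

Step 1: By the law of cosines on triangle RDE: RE² = 11² + 11² − 2·11·11·cos(120°) = 363, so RE = 11·√3.
Step 2: By the inverse law of cosines on triangle DRE: cos(∠DRE) = (11² + (11·√3)² − 11²) / (2·11·11·√3) = 363/419.16 = 0.866, so ∠DRE = 30°.

Therefore, the measure of angle ∠DRE = 30°.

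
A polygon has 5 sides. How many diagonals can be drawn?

Each of the 5 vertices connects to 2 non-adjacent vertices via diagonals.
Total connections = 5 × 2 = 10, but each diagonal is counted twice.
Number of diagonals = 10 / 2 = 5.

5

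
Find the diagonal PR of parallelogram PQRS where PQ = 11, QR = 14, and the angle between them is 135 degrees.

Using the law of cosines:
d^2 = 11^2 + 14^2 - 2(11)(14)cos(135 degrees)
d^2 = 121 + 196 - 308*-sqrt(2)/2
d^2 = 154*sqrt(2) + 317
d = sqrt(154*sqrt(2) + 317)

sqrt(154*sqrt(2) + 317)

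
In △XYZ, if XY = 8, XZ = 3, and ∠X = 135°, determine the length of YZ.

When two sides and the included angle are known, the law of cosines gives the third side.
c^2 = a^2 + b^2 - 2ab cos(C) generalizes the Pythagorean theorem to non-right triangles.
Here: YZ^2 = 64 + 9 - 48*(-sqrt(2)/2) = 24*sqrt(2) + 73
YZ = sqrt(24*sqrt(2) + 73)

sqrt(24*sqrt(2) + 73)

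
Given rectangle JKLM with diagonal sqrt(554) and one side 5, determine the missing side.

The diagonal of a rectangle forms a right triangle with the two sides.
Rearranging the Pythagorean theorem: missing side = sqrt(d^2 - known^2).
= sqrt(554 - 25) = sqrt(529) = 23.

23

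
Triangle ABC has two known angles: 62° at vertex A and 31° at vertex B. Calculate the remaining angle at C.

Let angle C = x. Then 62 + 31 + x = 180.
x = 180 - 93 = 87 degrees.

87 degrees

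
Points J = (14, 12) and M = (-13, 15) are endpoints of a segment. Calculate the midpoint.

The midpoint is the average of the coordinates:
x: (14 + -13)/2 = 1/2
y: (12 + 15)/2 = 27/2
Midpoint = (1/2, 27/2)

(1/2, 27/2)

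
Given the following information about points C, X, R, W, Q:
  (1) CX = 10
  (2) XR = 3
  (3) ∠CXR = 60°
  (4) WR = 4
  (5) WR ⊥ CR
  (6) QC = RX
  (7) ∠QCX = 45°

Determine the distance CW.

Step 1: By the law of cosines on triangle CXR: CR² = 10² + 3² − 2·10·3·cos(60°) = 79, so CR = √79.
Step 2: By the law of cosines on triangle CRW: CW² = √79² + 4² − 2·√79·4·cos(90°) = 95, so CW = √95.

Therefore, the length of CW = √95.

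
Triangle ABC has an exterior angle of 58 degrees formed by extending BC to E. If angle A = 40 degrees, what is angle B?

By the exterior angle theorem: exterior angle = sum of remote interior angles.
58 = 40 + angle B
angle B = 58 - 40 = 18 degrees

18 degrees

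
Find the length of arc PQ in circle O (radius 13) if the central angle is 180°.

Arc length = 2πr × θ/360
= 2π × 13 × 1/2
= 13*pi

13*pi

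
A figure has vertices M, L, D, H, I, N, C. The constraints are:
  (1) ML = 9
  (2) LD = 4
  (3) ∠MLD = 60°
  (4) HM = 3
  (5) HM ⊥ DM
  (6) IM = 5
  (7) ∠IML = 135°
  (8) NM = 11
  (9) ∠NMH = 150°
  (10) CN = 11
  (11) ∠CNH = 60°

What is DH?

Step 1: By the law of cosines on triangle DLM: DM² = 4² + 9² − 2·4·9·cos(60°) = 61, so DM = √61.
Step 2: By the law of cosines on triangle DMH: DH² = √61² + 3² − 2·√61·3·cos(90°) = 70, so DH = √70.

Therefore, the length of DH = √70.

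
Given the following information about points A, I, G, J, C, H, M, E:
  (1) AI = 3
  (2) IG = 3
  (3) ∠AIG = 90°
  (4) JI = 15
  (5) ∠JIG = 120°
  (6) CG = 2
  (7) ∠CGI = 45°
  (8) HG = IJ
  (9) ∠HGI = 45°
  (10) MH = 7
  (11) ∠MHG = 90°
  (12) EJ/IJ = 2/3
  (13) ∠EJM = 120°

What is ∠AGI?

Step 1: By the law of cosines on triangle GIA: GA² = 3² + 3² − 2·3·3·cos(90°) = 18, so GA = 3·√2.
Step 2: By the inverse law of cosines on triangle AGI: cos(∠AGI) = ((3·√2)² + 3² − 3²) / (2·3·√2·3) = 18/25.46 = 0.7071, so ∠AGI = 45°.

Therefore, the measure of angle ∠AGI = 45°.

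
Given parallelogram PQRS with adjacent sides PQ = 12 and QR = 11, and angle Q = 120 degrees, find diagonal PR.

Law of cosines: d^2 = 12^2 + 11^2 - 2(12)(11)cos(120°) = 397, so d = sqrt(397).

sqrt(397)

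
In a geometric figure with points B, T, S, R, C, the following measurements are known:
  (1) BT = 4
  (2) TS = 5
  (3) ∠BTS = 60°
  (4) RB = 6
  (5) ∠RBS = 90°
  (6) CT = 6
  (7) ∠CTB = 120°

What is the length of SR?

Step 1: By the law of cosines on triangle BTS: BS² = 4² + 5² − 2·4·5·cos(60°) = 21, so BS = √21.
Step 2: By the law of cosines on triangle SBR: SR² = √21² + 6² − 2·√21·6·cos(90°) = 57, so SR = √57.

Therefore, the length of SR = √57.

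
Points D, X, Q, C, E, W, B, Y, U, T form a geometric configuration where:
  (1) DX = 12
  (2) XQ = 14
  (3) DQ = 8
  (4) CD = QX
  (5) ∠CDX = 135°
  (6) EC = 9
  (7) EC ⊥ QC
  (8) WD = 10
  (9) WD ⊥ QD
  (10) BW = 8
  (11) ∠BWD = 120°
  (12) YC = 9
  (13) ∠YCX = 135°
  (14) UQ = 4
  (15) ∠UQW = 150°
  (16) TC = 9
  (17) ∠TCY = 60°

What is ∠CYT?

Step 1: By the law of cosines on triangle YCT: YT² = 9² + 9² − 2·9·9·cos(60°) = 81, so YT = 9.
Step 2: By the inverse law of cosines on triangle CYT: cos(∠CYT) = (9² + 9² − 9²) / (2·9·9) = 81/162 = 0.5, so ∠CYT = 60°.

Therefore, the measure of angle ∠CYT = 60°.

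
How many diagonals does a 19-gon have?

The number of diagonals in an n-gon is n(n - 3)/2.
For n = 19: 19(19 - 3)/2 = 19 × 16 / 2 = 152.

152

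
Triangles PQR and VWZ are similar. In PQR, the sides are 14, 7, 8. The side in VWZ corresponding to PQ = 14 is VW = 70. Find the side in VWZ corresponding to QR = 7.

Since the triangles are similar, the ratio of corresponding sides is constant.
Scale factor k = VW / PQ = 70 / 14 = 5
WZ = k * QR = 5 * 7 = 35

35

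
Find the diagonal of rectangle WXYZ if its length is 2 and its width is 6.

A rectangle's diagonal splits it into two right triangles, with the diagonal as the hypotenuse.
By the Pythagorean theorem, d^2 = 2^2 + 6^2 = 40.
Therefore d = sqrt(40) = 2*sqrt(10).

2*sqrt(10)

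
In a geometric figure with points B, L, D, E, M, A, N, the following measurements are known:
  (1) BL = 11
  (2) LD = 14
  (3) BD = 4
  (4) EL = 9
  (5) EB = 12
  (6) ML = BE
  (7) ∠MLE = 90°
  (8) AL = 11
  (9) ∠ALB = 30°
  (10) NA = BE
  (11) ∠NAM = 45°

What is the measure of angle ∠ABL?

Step 1: By the law of cosines on triangle BLA: BA² = 11² + 11² − 2·11·11·cos(30°) = 32.42, so BA ≈ 5.69.
Step 2: By the inverse law of cosines on triangle ABL: cos(∠ABL) = (5.69² + 11² − 11²) / (2·5.69·11) = 32.42/125.27 = 0.2588, so ∠ABL = 75°.

Therefore, the measure of angle ∠ABL = 75°.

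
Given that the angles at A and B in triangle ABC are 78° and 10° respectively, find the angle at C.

By the triangle angle sum property, the three interior angles of any triangle add up to 180°.
We know angle A = 78° and angle B = 10°, so their sum is 88°.
Therefore angle C = 180° - 88° = 92°.

92 degrees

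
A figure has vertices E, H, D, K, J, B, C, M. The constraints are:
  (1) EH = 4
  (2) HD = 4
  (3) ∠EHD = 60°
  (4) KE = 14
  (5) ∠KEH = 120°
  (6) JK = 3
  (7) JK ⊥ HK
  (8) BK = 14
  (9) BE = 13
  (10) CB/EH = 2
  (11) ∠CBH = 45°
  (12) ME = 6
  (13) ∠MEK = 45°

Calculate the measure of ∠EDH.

Step 1: By the law of cosines on triangle DHE: DE² = 4² + 4² − 2·4·4·cos(60°) = 16, so DE = 4.
Step 2: By the inverse law of cosines on triangle EDH: cos(∠EDH) = (4² + 4² − 4²) / (2·4·4) = 16/32 = 0.5, so ∠EDH = 60°.

Therefore, the measure of angle ∠EDH = 60°.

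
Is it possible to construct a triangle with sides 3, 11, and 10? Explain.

Check all three triangle inequalities:
3 + 11 = 14 > 10 ✓
3 + 10 = 13 > 11 ✓
11 + 10 = 21 > 3 ✓
All conditions hold, so these sides form a valid triangle.

Yes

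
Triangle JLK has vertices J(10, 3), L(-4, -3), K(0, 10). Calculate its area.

The Shoelace formula computes the area from vertex coordinates by summing cross products.
For vertices (10,3), (-4,-3), (0,10):
Signed sum = 10*-3 - -4*3 + -4*10 - 0*-3 + 0*3 - 10*10
= -18 + -40 + -100 = -158
Area = (1/2)|-158| = 79.

79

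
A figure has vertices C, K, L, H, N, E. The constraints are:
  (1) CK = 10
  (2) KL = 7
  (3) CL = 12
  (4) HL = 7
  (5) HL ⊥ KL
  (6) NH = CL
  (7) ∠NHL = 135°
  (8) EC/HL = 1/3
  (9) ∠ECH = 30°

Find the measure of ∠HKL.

Step 1: By the law of cosines on triangle KLH: KH² = 7² + 7² − 2·7·7·cos(90°) = 98, so KH = 7·√2.
Step 2: By the inverse law of cosines on triangle HKL: cos(∠HKL) = ((7·√2)² + 7² − 7²) / (2·7·√2·7) = 98/138.59 = 0.7071, so ∠HKL = 45°.

Therefore, the measure of angle ∠HKL = 45°.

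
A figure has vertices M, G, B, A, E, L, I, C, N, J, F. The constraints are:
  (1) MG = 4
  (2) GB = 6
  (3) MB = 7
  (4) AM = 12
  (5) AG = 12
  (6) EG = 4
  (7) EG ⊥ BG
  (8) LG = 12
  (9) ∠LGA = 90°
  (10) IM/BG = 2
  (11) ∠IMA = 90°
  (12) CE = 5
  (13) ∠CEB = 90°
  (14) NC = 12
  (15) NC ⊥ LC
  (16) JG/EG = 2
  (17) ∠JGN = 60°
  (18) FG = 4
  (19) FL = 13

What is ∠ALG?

Step 1: By the law of cosines on triangle LGA: LA² = 12² + 12² − 2·12·12·cos(90°) = 288, so LA = 12·√2.
Step 2: By the inverse law of cosines on triangle ALG: cos(∠ALG) = ((12·√2)² + 12² − 12²) / (2·12·√2·12) = 288/407.29 = 0.7071, so ∠ALG = 45°.

Therefore, the measure of angle ∠ALG = 45°.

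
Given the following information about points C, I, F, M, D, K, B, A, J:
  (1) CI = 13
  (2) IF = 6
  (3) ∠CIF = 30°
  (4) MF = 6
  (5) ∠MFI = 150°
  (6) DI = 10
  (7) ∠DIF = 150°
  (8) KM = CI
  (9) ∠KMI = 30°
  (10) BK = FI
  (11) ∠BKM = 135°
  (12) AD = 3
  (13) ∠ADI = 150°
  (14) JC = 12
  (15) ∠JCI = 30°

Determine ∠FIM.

Step 1: By the law of cosines on triangle IFM: IM² = 6² + 6² − 2·6·6·cos(150°) = 134.35, so IM ≈ 11.59.
Step 2: By the inverse law of cosines on triangle FIM: cos(∠FIM) = (6² + 11.59² − 6²) / (2·6·11.59) = 134.35/139.09 = 0.9659, so ∠FIM = 15°.

Therefore, the measure of angle ∠FIM = 15°.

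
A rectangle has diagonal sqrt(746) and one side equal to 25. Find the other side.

Using the Pythagorean theorem: d^2 = a^2 + b^2
b^2 = d^2 - a^2
b^2 = 746 - 625
b^2 = 121
b = sqrt(121) = 11

11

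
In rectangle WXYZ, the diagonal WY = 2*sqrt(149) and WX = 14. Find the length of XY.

Using the Pythagorean theorem: d^2 = a^2 + b^2
b^2 = d^2 - a^2
b^2 = 596 - 196
b^2 = 400
b = sqrt(400) = 20

20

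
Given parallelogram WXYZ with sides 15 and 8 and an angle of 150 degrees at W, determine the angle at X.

Consecutive angles are supplementary: angle X = 180 - 150 = 30 degrees.

30 degrees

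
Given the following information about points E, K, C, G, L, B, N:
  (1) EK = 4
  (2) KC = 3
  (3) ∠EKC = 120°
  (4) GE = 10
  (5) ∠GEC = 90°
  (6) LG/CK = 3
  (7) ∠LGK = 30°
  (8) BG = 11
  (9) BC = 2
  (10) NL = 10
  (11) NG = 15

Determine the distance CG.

Step 1: By the law of cosines on triangle EKC: EC² = 4² + 3² − 2·4·3·cos(120°) = 37, so EC = √37.
Step 2: By the law of cosines on triangle CEG: CG² = √37² + 10² − 2·√37·10·cos(90°) = 137, so CG = √137.

Therefore, the length of CG = √137.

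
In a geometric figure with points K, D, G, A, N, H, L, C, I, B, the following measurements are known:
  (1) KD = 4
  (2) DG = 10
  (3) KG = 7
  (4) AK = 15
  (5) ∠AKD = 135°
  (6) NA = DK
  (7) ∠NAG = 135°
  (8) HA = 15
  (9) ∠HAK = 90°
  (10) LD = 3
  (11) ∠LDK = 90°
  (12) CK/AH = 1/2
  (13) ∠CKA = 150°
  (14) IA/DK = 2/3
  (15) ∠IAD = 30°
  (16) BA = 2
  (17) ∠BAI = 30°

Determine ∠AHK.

Step 1: By the law of cosines on triangle HAK: HK² = 15² + 15² − 2·15·15·cos(90°) = 450, so HK = 15·√2.
Step 2: By the inverse law of cosines on triangle AHK: cos(∠AHK) = (15² + (15·√2)² − 15²) / (2·15·15·√2) = 450/636.4 = 0.7071, so ∠AHK = 45°.

Therefore, the measure of angle ∠AHK = 45°.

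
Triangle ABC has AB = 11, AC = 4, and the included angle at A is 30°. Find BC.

Law of cosines: BC^2 = 11^2 + 4^2 - 2(11)(4)cos(30°) = 137 - 44*sqrt(3), so BC = sqrt(137 - 44*sqrt(3)).

sqrt(137 - 44*sqrt(3))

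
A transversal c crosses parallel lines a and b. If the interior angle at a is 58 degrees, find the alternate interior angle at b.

Alternate interior angles lie on opposite sides of the transversal, between the parallel lines.
By the alternate interior angle theorem, they are equal: 58 degrees.

58 degrees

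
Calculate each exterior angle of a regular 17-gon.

Each exterior angle of a regular n-gon is 360 / n.
For n = 17: 360 / 17 = 360/17 degrees.

360/17 degrees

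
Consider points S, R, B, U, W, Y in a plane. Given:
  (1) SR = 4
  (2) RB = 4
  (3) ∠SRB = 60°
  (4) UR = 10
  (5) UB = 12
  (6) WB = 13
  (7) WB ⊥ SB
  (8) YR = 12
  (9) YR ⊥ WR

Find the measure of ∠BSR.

Step 1: By the law of cosines on triangle SRB: SB² = 4² + 4² − 2·4·4·cos(60°) = 16, so SB = 4.
Step 2: By the inverse law of cosines on triangle BSR: cos(∠BSR) = (4² + 4² − 4²) / (2·4·4) = 16/32 = 0.5, so ∠BSR = 60°.

Therefore, the measure of angle ∠BSR = 60°.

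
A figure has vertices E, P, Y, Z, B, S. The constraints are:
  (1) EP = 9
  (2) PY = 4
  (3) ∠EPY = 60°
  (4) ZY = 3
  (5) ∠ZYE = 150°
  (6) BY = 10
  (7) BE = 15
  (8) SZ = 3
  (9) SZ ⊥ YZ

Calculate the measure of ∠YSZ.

Step 1: By the law of cosines on triangle SZY: SY² = 3² + 3² − 2·3·3·cos(90°) = 18, so SY = 3·√2.
Step 2: By the inverse law of cosines on triangle YSZ: cos(∠YSZ) = ((3·√2)² + 3² − 3²) / (2·3·√2·3) = 18/25.46 = 0.7071, so ∠YSZ = 45°.

Therefore, the measure of angle ∠YSZ = 45°.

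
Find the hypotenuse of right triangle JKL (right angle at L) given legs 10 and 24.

JK = sqrt(10^2 + 24^2) = sqrt(676) = 26

26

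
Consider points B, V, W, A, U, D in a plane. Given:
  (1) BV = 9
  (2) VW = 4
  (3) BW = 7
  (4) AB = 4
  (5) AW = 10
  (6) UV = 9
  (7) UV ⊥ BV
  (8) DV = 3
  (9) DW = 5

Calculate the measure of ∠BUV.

Step 1: By the law of cosines on triangle UVB: UB² = 9² + 9² − 2·9·9·cos(90°) = 162, so UB = 9·√2.
Step 2: By the inverse law of cosines on triangle BUV: cos(∠BUV) = ((9·√2)² + 9² − 9²) / (2·9·√2·9) = 162/229.1 = 0.7071, so ∠BUV = 45°.

Therefore, the measure of angle ∠BUV = 45°.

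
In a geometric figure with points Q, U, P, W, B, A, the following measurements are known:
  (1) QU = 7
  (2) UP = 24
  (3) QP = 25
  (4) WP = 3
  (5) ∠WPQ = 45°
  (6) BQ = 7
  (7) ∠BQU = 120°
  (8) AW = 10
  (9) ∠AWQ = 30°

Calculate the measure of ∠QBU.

Step 1: By the law of cosines on triangle BQU: BU² = 7² + 7² − 2·7·7·cos(120°) = 147, so BU = 7·√3.
Step 2: By the inverse law of cosines on triangle QBU: cos(∠QBU) = (7² + (7·√3)² − 7²) / (2·7·7·√3) = 147/169.74 = 0.866, so ∠QBU = 30°.

Therefore, the measure of angle ∠QBU = 30°.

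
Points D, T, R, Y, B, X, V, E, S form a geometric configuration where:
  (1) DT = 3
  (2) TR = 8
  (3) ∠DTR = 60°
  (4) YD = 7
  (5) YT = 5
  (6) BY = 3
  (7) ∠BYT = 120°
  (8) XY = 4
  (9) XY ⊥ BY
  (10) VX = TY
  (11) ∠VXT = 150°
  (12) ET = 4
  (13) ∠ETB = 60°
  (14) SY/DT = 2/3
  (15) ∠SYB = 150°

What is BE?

Step 1: By the law of cosines on triangle BYT: BT² = 3² + 5² − 2·3·5·cos(120°) = 49, so BT = 7.
Step 2: By the law of cosines on triangle BTE: BE² = 7² + 4² − 2·7·4·cos(60°) = 37, so BE = √37.

Therefore, the length of BE = √37.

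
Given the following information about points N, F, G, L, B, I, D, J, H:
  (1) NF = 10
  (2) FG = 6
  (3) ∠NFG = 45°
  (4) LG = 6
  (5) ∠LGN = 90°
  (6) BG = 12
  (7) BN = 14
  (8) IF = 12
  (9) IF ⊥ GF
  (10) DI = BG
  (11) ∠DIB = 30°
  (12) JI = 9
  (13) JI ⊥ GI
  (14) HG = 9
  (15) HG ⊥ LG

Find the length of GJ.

Step 1: By the law of cosines on triangle GFI: GI² = 6² + 12² − 2·6·12·cos(90°) = 180, so GI = 6·√5.
Step 2: By the law of cosines on triangle GIJ: GJ² = (6·√5)² + 9² − 2·6·√5·9·cos(90°) = 261, so GJ = 3·√29.

Therefore, the length of GJ = 3·√29.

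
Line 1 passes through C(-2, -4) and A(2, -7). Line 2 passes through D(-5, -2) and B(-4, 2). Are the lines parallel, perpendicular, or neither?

Slope of line 1: m1 = (-7 - -4)/(2 - -2) = -3/4 = -3/4
Slope of line 2: m2 = (2 - -2)/(-4 - -5) = 4/1 = 4
m1 != m2 and m1*m2 = -3 != -1. Neither.

Neither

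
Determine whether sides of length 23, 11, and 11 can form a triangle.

Check the triangle inequality: 11 + 11 = 22 ≤ 23.
Since the sum of two sides does not exceed the third, no triangle can be formed.

No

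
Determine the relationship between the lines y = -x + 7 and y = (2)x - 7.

Slope of line 1: m1 = -1
Slope of line 2: m2 = 2
For parallel lines we need equal slopes: -1 != 2.
For perpendicular lines we need m1*m2 = -1: (-1)(2) = -2 != -1.
Since neither condition holds, the lines are neither parallel nor perpendicular.

Neither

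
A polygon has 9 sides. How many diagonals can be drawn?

Total line segments between 9 vertices = C(9,2) = 36.
Subtract the 9 sides: 36 - 9 = 27 diagonals.

27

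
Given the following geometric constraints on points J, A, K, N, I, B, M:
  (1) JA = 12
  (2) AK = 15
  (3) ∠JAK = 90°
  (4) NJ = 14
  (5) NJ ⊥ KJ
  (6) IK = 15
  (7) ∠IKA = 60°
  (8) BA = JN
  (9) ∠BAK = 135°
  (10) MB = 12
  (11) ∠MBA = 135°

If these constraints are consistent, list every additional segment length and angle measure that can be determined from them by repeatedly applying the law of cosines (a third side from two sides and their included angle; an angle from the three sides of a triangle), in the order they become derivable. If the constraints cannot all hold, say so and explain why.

The constraints are consistent. Derivable facts, in order:
After 1 step:
- AI = 15
- AM ≈ 24.03
- JK = 3·√41
- KB ≈ 26.8
After 2 steps:
- KN ≈ 23.77
- ∠ABK = 23.32°
- ∠AIK = 60°
- ∠AJK = 51.34°
- ∠AKB = 21.68°
- ∠AKJ = 38.66°
- ∠AMB = 24.32°
- ∠BAM = 20.68°
- ∠IAK = 60°
After 3 steps:
- ∠JKN = 36.08°
- ∠JNK = 53.92°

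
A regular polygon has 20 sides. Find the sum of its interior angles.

The sum of interior angles of an n-sided polygon is (n - 2) * 180.
For n = 20: (20 - 2) * 180 = 18 * 180 = 3240 degrees.

3240 degrees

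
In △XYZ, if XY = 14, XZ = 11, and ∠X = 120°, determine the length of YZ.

When two sides and the included angle are known, the law of cosines gives the third side.
c^2 = a^2 + b^2 - 2ab cos(C) generalizes the Pythagorean theorem to non-right triangles.
Here: YZ^2 = 196 + 121 - 308*(-1/2) = 471
YZ = sqrt(471)

sqrt(471)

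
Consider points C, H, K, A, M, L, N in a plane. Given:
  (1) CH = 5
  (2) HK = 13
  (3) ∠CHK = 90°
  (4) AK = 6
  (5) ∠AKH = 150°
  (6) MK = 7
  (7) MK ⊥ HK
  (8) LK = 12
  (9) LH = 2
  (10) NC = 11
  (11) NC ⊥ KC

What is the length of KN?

Step 1: By the law of cosines on triangle CHK: CK² = 5² + 13² − 2·5·13·cos(90°) = 194, so CK = √194.
Step 2: By the law of cosines on triangle KCN: KN² = √194² + 11² − 2·√194·11·cos(90°) = 315, so KN = 3·√35.

Therefore, the length of KN = 3·√35.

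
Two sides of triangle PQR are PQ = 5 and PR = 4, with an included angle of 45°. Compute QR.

Law of cosines: QR^2 = 5^2 + 4^2 - 2(5)(4)cos(45°) = 41 - 20*sqrt(2), so QR = sqrt(41 - 20*sqrt(2)).

sqrt(41 - 20*sqrt(2))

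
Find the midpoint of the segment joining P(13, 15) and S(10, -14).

The midpoint is the average of the coordinates:
x: (13 + 10)/2 = 23/2
y: (15 + -14)/2 = 1/2
Midpoint = (23/2, 1/2)

(23/2, 1/2)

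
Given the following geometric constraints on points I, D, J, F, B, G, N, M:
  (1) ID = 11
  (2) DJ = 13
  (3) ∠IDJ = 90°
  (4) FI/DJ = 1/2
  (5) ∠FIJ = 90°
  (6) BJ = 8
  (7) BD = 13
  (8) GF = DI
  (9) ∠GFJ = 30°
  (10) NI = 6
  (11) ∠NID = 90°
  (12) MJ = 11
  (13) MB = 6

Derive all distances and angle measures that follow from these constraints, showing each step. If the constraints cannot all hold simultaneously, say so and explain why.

The constraints are consistent.

From the given relations:
  FI = 1/2·DJ = 1/2·13 ≈ 6.5
  GF = DI = 11

Step 1: From ID = 11, DJ = 13, and ∠IDJ = 90°, by the law of cosines:
  IJ² = ID² + DJ² - 2·ID·DJ·cos(90°) = 121 + 169 - 0 = 290
  IJ ≈ 17.03

Step 2: From DI = 11, IN = 6, and ∠DIN = 90°, by the law of cosines:
  DN² = DI² + IN² - 2·DI·IN·cos(90°) = 121 + 36 - 0 = 157
  DN = √157

Step 3: From DB = 13, DJ = 13, BJ = 8, by the inverse law of cosines:
  cos(∠BDJ) = (DB² + DJ² - BJ²) / (2·DB·DJ)
  ∠BDJ = 35.84°

Step 4: From JB = 8, JD = 13, BD = 13, by the inverse law of cosines:
  cos(∠BJD) = (JB² + JD² - BD²) / (2·JB·JD)
  ∠BJD = 72.08°

Step 5: From JB = 8, JM = 11, BM = 6, by the inverse law of cosines:
  cos(∠BJM) = (JB² + JM² - BM²) / (2·JB·JM)
  ∠BJM = 32.16°

Step 6: From BD = 13, BJ = 8, DJ = 13, by the inverse law of cosines:
  cos(∠DBJ) = (BD² + BJ² - DJ²) / (2·BD·BJ)
  ∠DBJ = 72.08°

Step 7: From BJ = 8, BM = 6, JM = 11, by the inverse law of cosines:
  cos(∠JBM) = (BJ² + BM² - JM²) / (2·BJ·BM)
  ∠JBM = 102.64°

Step 8: From MB = 6, MJ = 11, BJ = 8, by the inverse law of cosines:
  cos(∠BMJ) = (MB² + MJ² - BJ²) / (2·MB·MJ)
  ∠BMJ = 45.21°

Step 9: From JI = 17.03, IF = 6.5, and ∠JIF = 90°, by the law of cosines:
  JF² = JI² + IF² - 2·JI·IF·cos(90°) = 290 + 42.25 - 0 = 332.3
  JF ≈ 18.23

Step 10: From ID = 11, IJ = 17.03, DJ = 13, by the inverse law of cosines:
  cos(∠DIJ) = (ID² + IJ² - DJ²) / (2·ID·IJ)
  ∠DIJ = 49.76°

Step 11: From DI = 11, DN = √157, IN = 6, by the inverse law of cosines:
  cos(∠IDN) = (DI² + DN² - IN²) / (2·DI·DN)
  ∠IDN = 28.61°

Step 12: From JD = 13, JI = 17.03, DI = 11, by the inverse law of cosines:
  cos(∠DJI) = (JD² + JI² - DI²) / (2·JD·JI)
  ∠DJI = 40.24°

Step 13: From ND = √157, NI = 6, DI = 11, by the inverse law of cosines:
  cos(∠DNI) = (ND² + NI² - DI²) / (2·ND·NI)
  ∠DNI = 61.39°

Step 14: From JF = 18.23, FG = 11, and ∠JFG = 30°, by the law of cosines:
  JG² = JF² + FG² - 2·JF·FG·cos(30°) = 332.3 + 121 - 347.3 = 106
  JG ≈ 10.29

Step 15: From JF = 18.23, JI = 17.03, FI = 6.5, by the inverse law of cosines:
  cos(∠FJI) = (JF² + JI² - FI²) / (2·JF·JI)
  ∠FJI = 20.89°

Step 16: From FI = 6.5, FJ = 18.23, IJ = 17.03, by the inverse law of cosines:
  cos(∠IFJ) = (FI² + FJ² - IJ²) / (2·FI·FJ)
  ∠IFJ = 69.11°

Step 17: From JF = 18.23, JG = 10.29, FG = 11, by the inverse law of cosines:
  cos(∠FJG) = (JF² + JG² - FG²) / (2·JF·JG)
  ∠FJG = 32.3°

Step 18: From GF = 11, GJ = 10.29, FJ = 18.23, by the inverse law of cosines:
  cos(∠FGJ) = (GF² + GJ² - FJ²) / (2·GF·GJ)
  ∠FGJ = 117.7°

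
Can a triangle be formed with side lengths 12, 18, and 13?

Sort the sides: 12, 13, 18.
It suffices to check that the sum of the two smallest exceeds the largest:
12 + 13 = 25 > 18. ✓
Yes, a valid triangle can be formed.

Yes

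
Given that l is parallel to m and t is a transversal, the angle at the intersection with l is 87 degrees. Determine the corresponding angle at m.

Corresponding angles formed by parallel lines and a transversal are equal.
The given angle is 87 degrees.
The corresponding angle = 87 degrees.

87 degrees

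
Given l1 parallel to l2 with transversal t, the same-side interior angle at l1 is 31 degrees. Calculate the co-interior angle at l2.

Co-interior angles sum to 180: 180 - 31 = 149 degrees.

149 degrees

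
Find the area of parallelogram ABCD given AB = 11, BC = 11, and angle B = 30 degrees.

The area of a parallelogram equals the product of two adjacent sides times the sine of the included angle.
This is because the height equals 11 * sin(30°) = 11/2.
Area = 11 * 11/2 = 121/2

121/2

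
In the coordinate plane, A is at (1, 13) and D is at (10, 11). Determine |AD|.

The horizontal distance is |10 - 1| = 9 and the vertical distance is |11 - 13| = 2.
By the Pythagorean theorem, d = sqrt(9^2 + 2^2) = sqrt(85).

sqrt(85)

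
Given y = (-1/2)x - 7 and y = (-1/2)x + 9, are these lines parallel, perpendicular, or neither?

Slope of line 1: m1 = -1/2
Slope of line 2: m2 = -1/2
Two lines are parallel if and only if they have equal slopes (or both are vertical).
Here m1 = m2 = -1/2, confirming the lines are parallel.

Parallel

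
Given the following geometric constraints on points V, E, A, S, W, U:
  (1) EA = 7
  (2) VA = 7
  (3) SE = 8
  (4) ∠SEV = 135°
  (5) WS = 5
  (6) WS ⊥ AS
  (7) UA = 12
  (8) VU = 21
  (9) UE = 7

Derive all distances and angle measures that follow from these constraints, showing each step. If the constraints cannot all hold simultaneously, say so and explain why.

These constraints are not satisfiable: by the triangle inequality in triangle AVU, (2) VA = 7 and (7) UA = 12 force VU ≤ 7 + 12 = 19, but (8) says VU = 21. No planar figure meets all of them, so nothing further can be derived.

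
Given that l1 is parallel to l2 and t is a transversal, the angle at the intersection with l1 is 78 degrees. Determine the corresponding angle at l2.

When a transversal crosses parallel lines, angles in the same position at each intersection are called corresponding angles.
These are always equal, so the answer is 78 degrees.

78 degrees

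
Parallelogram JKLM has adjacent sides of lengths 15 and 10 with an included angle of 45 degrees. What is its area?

Area = a * b * sin(theta)
Area = 15 * 10 * sin(45 degrees)
Area = 150 * sqrt(2)/2
Area = 75*sqrt(2)

75*sqrt(2)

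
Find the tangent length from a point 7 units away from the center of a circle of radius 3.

Let T be the point of tangency. Then OT ⊥ MT (radius ⊥ tangent).
In right triangle OTM: OM² = OT² + MT²
7² = 3² + MT²
MT² = 40, MT = 2*sqrt(10)

2*sqrt(10)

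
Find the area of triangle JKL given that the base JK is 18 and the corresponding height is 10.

Area = (1/2)(18)(10) = 90

90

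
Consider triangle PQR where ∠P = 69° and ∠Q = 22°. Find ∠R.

The interior angles sum to 180°: angle R = 180 - 69 - 22 = 89°.
The triangle is acute (angles 69°, 22°, 89°).

89 degrees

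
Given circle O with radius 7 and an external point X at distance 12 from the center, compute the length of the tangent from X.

tangent = √(d² - r²) = √(12² - 7²) = √(144 - 49) = √95 = sqrt(95)

sqrt(95)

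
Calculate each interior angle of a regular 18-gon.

Each interior angle of a regular n-gon is (n - 2) * 180 / n.
For n = 18: (18 - 2) * 180 / 18 = 2880/18 = 160 degrees.

160 degrees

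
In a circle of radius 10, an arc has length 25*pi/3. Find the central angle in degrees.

Arc length L = 2πr × θ/360, so θ = 360L / (2πr).
θ = 360 × 25*pi/3 / (2π × 10)
θ = 150°
θ = 150°

150°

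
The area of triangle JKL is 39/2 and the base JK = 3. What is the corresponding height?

Area = (1/2) * base * height
height = 2 * Area / base
height = 2 * 39/2 / 3
height = 39 / 3
height = 13

13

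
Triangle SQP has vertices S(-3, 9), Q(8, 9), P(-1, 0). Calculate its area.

Shoelace: Area = (1/2)|-3(9-0) + 8(0-9) + -1(9-9)| = (1/2)(99) = 99/2

99/2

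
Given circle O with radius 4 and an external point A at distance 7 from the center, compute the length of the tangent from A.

Let T be the point of tangency. Then OT ⊥ AT (radius ⊥ tangent).
In right triangle OTA: OA² = OT² + AT²
7² = 4² + AT²
AT² = 33, AT = sqrt(33)

sqrt(33)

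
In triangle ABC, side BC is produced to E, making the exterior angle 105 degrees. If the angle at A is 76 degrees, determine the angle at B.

By the exterior angle theorem: exterior angle = sum of remote interior angles.
105 = 76 + angle B
angle B = 105 - 76 = 29 degrees

29 degrees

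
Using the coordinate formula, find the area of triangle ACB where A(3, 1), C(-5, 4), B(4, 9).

Using the Shoelace formula for a triangle:
Area = (1/2)|x0(y1 - y2) + x1(y2 - y0) + x2(y0 - y1)|
Area = (1/2)|3(4 - 9) + -5(9 - 1) + 4(1 - 4)|
Area = (1/2)|-15 + -40 + -12|
Area = (1/2)|-67|
Area = (1/2)(67)
Area = 67/2

67/2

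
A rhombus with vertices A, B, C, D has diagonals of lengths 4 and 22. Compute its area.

Area = (4 * 22) / 2 = 88 / 2 = 44

44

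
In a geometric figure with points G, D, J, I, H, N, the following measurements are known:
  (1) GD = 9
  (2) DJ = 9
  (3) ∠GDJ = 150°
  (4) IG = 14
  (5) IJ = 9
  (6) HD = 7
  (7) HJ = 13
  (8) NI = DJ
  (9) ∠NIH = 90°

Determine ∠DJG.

Step 1: By the law of cosines on triangle JDG: JG² = 9² + 9² − 2·9·9·cos(150°) = 302.3, so JG ≈ 17.39.
Step 2: By the inverse law of cosines on triangle DJG: cos(∠DJG) = (9² + 17.39² − 9²) / (2·9·17.39) = 302.3/312.96 = 0.9659, so ∠DJG = 15°.

Therefore, the measure of angle ∠DJG = 15°.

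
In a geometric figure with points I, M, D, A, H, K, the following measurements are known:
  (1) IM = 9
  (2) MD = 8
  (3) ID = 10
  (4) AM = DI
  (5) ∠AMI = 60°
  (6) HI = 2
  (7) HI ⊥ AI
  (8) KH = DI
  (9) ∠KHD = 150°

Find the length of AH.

From the given relations: AM = DI = 10.
Step 1: By the law of cosines on triangle AMI: AI² = 10² + 9² − 2·10·9·cos(60°) = 91, so AI = √91.
Step 2: By the law of cosines on triangle AIH: AH² = √91² + 2² − 2·√91·2·cos(90°) = 95, so AH = √95.

Therefore, the length of AH = √95.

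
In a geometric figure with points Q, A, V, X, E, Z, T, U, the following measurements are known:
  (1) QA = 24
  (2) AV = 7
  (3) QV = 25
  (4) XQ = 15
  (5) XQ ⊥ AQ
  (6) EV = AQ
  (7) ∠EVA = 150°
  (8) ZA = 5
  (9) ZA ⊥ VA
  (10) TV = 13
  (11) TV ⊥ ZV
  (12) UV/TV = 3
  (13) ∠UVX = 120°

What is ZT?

Step 1: By the law of cosines on triangle ZAV: ZV² = 5² + 7² − 2·5·7·cos(90°) = 74, so ZV = √74.
Step 2: By the law of cosines on triangle ZVT: ZT² = √74² + 13² − 2·√74·13·cos(90°) = 243, so ZT = 9·√3.

Therefore, the length of ZT = 9·√3.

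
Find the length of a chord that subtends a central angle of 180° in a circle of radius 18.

Chord = 2(18) sin(90°) = 36

36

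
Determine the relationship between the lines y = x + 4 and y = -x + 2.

Slope of line 1: m1 = 1
Slope of line 2: m2 = -1
Two lines are perpendicular when the product of their slopes is -1 (negative reciprocals).
m1 * m2 = (1) * (-1) = -1, confirming perpendicularity.

Perpendicular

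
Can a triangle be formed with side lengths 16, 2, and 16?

Check all three triangle inequalities:
16 + 2 = 18 > 16 ✓
16 + 16 = 32 > 2 ✓
2 + 16 = 18 > 16 ✓
All conditions hold, so these sides form a valid triangle.

Yes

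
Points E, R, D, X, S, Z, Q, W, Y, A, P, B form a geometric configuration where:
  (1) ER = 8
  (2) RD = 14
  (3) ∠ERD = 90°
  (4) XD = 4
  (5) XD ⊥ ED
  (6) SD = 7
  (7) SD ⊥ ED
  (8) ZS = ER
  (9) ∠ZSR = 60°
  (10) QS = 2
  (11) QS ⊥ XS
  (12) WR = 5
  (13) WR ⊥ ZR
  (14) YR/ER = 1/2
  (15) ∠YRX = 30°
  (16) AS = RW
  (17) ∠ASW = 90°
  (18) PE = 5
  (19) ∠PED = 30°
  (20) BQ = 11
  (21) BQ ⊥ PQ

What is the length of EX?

Step 1: By the law of cosines on triangle ERD: ED² = 8² + 14² − 2·8·14·cos(90°) = 260, so ED = 2·√65.
Step 2: By the law of cosines on triangle EDX: EX² = (2·√65)² + 4² − 2·2·√65·4·cos(90°) = 276, so EX = 2·√69.

Therefore, the length of EX = 2·√69.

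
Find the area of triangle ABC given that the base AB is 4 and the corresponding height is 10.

Area = (1/2)(4)(10) = 20

20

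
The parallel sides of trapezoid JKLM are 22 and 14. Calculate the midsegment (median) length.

The midsegment of a trapezoid = (base1 + base2) / 2
midsegment = (22 + 14) / 2
midsegment = 36 / 2
midsegment = 18

18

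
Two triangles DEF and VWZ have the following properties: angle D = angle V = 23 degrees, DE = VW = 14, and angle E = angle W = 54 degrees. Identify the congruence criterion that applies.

The given information provides:
angle D = angle V = 23 degrees, DE = VW = 14, and angle E = angle W = 54 degrees
This matches the ASA congruence theorem.
Two pairs of corresponding angles and the included side are equal (Angle-Side-Angle).

ASA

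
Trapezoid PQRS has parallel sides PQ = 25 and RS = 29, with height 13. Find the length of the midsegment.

The midsegment (median) of a trapezoid connects the midpoints of the non-parallel sides.
Its length is the average of the two bases: (25 + 29) / 2 = 27.

27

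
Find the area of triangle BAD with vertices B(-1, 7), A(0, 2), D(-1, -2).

Using the Shoelace formula for a triangle:
Area = (1/2)|x0(y1 - y2) + x1(y2 - y0) + x2(y0 - y1)|
Area = (1/2)|-1(2 - -2) + 0(-2 - 7) + -1(7 - 2)|
Area = (1/2)|-4 + 0 + -5|
Area = (1/2)|-9|
Area = (1/2)(9)
Area = 9/2

9/2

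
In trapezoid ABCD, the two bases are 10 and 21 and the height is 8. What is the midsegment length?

The midsegment of a trapezoid = (base1 + base2) / 2
midsegment = (10 + 21) / 2
midsegment = 31 / 2
midsegment = 31/2

31/2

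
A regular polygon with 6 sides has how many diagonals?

Total line segments between 6 vertices = C(6,2) = 15.
Subtract the 6 sides: 15 - 6 = 9 diagonals.

9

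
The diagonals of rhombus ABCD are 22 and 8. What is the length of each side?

In a rhombus, the diagonals bisect each other perpendicularly, creating four congruent right triangles.
Each triangle has legs 11 (half of 22) and 4 (half of 8).
The hypotenuse of each right triangle is a side of the rhombus:
side = sqrt(11^2 + 4^2) = sqrt(137)

sqrt(137)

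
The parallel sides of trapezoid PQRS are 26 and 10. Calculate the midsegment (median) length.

The midsegment of a trapezoid = (base1 + base2) / 2
midsegment = (26 + 10) / 2
midsegment = 36 / 2
midsegment = 18

18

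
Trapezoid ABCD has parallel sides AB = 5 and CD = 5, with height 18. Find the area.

A trapezoid's area equals the midsegment times the height.
The midsegment is (5 + 5) / 2 = 5.
Area = 5 * 18 = 90.

90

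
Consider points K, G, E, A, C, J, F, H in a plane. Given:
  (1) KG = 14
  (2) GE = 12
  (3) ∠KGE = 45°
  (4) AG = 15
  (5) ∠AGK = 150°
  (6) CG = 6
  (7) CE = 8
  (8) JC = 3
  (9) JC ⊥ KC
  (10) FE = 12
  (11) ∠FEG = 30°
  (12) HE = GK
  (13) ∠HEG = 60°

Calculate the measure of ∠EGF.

Step 1: By the law of cosines on triangle GEF: GF² = 12² + 12² − 2·12·12·cos(30°) = 38.58, so GF ≈ 6.21.
Step 2: By the inverse law of cosines on triangle EGF: cos(∠EGF) = (12² + 6.21² − 12²) / (2·12·6.21) = 38.58/149.08 = 0.2588, so ∠EGF = 75°.

Therefore, the measure of angle ∠EGF = 75°.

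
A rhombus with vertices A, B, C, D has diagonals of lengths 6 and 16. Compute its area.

Area of a rhombus = (d1 * d2) / 2
Area = (6 * 16) / 2
Area = 96 / 2
Area = 48

48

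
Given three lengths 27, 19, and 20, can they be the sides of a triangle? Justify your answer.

For three segments to close into a triangle, no single side can be as long as the other two combined.
The longest side is 27, and 19 + 20 = 39 > 27.
A triangle can be formed.

Yes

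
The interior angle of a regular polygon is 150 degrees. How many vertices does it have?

The exterior angle is the supplement of the interior angle: 180 - 150 = 30 degrees.
Since the exterior angles of any convex polygon sum to 360 degrees, the number of sides is 360 / 30 = 12.

12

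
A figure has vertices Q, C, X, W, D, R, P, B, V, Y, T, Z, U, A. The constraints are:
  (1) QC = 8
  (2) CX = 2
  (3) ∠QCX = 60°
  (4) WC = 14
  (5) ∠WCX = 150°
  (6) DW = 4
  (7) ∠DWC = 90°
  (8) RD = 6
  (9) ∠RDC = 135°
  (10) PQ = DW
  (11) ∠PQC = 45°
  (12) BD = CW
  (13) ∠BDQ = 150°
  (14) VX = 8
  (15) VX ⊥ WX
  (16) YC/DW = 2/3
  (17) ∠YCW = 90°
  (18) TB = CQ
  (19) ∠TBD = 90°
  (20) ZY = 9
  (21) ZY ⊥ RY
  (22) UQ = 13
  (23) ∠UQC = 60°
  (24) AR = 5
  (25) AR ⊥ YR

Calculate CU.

Step 1: By the law of cosines on triangle CQU: CU² = 8² + 13² − 2·8·13·cos(60°) = 129, so CU = √129.

Therefore, the length of CU = √129.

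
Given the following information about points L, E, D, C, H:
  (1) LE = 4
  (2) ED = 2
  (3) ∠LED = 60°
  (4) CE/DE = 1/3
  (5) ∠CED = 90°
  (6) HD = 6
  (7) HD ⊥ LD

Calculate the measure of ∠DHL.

Step 1: By the law of cosines on triangle LED: LD² = 4² + 2² − 2·4·2·cos(60°) = 12, so LD = 2·√3.
Step 2: By the law of cosines on triangle HDL: HL² = 6² + (2·√3)² − 2·6·2·√3·cos(90°) = 48, so HL = 4·√3.
Step 3: By the inverse law of cosines on triangle DHL: cos(∠DHL) = (6² + (4·√3)² − (2·√3)²) / (2·6·4·√3) = 72/83.14 = 0.866, so ∠DHL = 30°.

Therefore, the measure of angle ∠DHL = 30°.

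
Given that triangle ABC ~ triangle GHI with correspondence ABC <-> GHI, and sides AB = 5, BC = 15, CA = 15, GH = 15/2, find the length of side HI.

Since the triangles are similar, the ratio of corresponding sides is constant.
Scale factor k = GH / AB = 15/2 / 5 = 3/2
HI = k * BC = 3/2 * 15 = 45/2

45/2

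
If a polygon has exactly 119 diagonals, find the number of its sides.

Using d = n(n - 3)/2, we solve 119 = n(n - 3)/2.
So n(n - 3) = 238.
Testing n = 17: 17 * 14 = 238 = 238. Correct.
The polygon has 17 sides.

17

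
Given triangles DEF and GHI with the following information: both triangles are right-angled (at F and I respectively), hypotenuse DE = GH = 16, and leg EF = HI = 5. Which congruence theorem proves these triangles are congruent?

Consider the given information: both triangles are right-angled (at F and I respectively), hypotenuse DE = GH = 16, and leg EF = HI = 5
This is not SSS or ASA: SSS requires all three pairs of sides, but we don't have that. ASA requires two angles and the side between them.
The correct criterion is HL. The hypotenuse and one leg of two right triangles are equal (Hypotenuse-Leg).

HL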